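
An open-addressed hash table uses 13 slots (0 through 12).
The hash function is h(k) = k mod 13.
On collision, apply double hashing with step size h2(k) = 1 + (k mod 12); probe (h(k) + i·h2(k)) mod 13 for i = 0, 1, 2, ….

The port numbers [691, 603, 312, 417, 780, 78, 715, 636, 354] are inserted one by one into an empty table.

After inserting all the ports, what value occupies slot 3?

691: h=2 → slot 2
603: h=5 → slot 5
312: h=0 → slot 0
417: h=1 → slot 1
780: h=0, h2=1, probe 0,1,2,3 → slot 3
78: h=0, h2=7, probe 0,7 → slot 7
715: h=0, h2=8, probe 0,8 → slot 8
636: h=12 → slot 12
354: h=3, h2=7, probe 3,10 → slot 10
Table: [312, 417, 691, 780, -, 603, -, 78, 715, -, 354, -, 636]

780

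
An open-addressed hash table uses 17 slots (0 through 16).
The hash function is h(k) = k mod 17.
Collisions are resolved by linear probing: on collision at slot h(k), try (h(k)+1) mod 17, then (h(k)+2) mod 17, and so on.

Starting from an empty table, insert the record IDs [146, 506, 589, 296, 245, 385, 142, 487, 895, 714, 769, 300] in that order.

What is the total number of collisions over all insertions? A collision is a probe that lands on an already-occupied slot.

Insert 146: h=10, slot 10 empty => index 10.
Insert 506: h=13, slot 13 empty => index 13.
Insert 589: h=11, slot 11 empty => index 11.
Insert 296: h=7, slot 7 empty => index 7.
Insert 245: h=7, slot 7 occupied => index 8.
Insert 385: h=11, slot 11 occupied => index 12.
Insert 142: h=6, slot 6 empty => index 6.
Insert 487: h=11, slots 11,12,13 occupied => index 14.
Insert 895: h=11, slots 11,12,13,14 occupied => index 15.
Insert 714: h=0, slot 0 empty => index 0.
Insert 769: h=4, slot 4 empty => index 4.
Insert 300: h=11, slots 11,12,13,14,15 occupied => index 16.
Table: [714, _, _, _, 769, _, 142, 296, 245, _, 146, 589, 385, 506, 487, 895, 300]

14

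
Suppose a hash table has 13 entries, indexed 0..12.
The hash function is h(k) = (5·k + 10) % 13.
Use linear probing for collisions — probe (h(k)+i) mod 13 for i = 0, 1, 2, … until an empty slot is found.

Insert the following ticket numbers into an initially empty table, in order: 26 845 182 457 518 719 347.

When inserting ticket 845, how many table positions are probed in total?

Insert 26: h=10, slot 10 empty → index 10.
Insert 845: h=10, slot 10 occupied → index 11.
Insert 182: h=10, slots 10,11 occupied → index 12.
Insert 457: h=7, slot 7 empty → index 7.
Insert 518: h=0, slot 0 empty → index 0.
Insert 719: h=4, slot 4 empty → index 4.
Insert 347: h=3, slot 3 empty → index 3.
Table: [518, -, -, 347, 719, -, -, 457, -, -, 26, 845, 182]

2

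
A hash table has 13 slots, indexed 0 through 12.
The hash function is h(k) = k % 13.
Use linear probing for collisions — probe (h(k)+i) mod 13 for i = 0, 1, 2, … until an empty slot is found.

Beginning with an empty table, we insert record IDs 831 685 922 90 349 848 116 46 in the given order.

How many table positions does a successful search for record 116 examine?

831 hashes to 12; slot 12 is free → place at 12.
685 hashes to 9; slot 9 is free → place at 9.
922 hashes to 12; 12 taken → place at 0.
90 hashes to 12; 12,0 taken → place at 1.
349 hashes to 11; slot 11 is free → place at 11.
848 hashes to 3; slot 3 is free → place at 3.
116 hashes to 12; 12,0,1 taken → place at 2.
46 hashes to 7; slot 7 is free → place at 7.
Table: [922, 90, 116, 848, ., ., ., 46, ., 685, ., 349, 831]
Lookup 116: h=12, probe 12,0,1,2 → found at 2.

4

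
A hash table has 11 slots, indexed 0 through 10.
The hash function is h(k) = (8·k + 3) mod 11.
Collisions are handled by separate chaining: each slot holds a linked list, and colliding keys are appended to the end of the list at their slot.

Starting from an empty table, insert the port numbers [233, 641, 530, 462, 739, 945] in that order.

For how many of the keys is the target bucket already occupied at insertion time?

Insert 233: h=8, bucket 8 empty -> new chain.
Insert 641: h=5, bucket 5 empty -> new chain.
Insert 530: h=8, bucket 8 nonempty -> append to chain.
Insert 462: h=3, bucket 3 empty -> new chain.
Insert 739: h=8, bucket 8 nonempty -> append to chain.
Insert 945: h=6, bucket 6 empty -> new chain.
Final buckets:
0: ∅
1: ∅
2: ∅
3: 462
4: ∅
5: 641
6: 945
7: ∅
8: 233 -> 530 -> 739
9: ∅
10: ∅

2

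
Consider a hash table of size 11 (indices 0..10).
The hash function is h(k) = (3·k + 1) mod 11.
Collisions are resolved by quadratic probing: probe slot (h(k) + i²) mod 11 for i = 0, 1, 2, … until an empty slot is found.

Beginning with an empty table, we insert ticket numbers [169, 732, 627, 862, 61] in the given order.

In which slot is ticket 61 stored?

9

169: h=2 => slot 2
732: h=8 => slot 8
627: h=1 => slot 1
862: h=2, probe 2,3 => slot 3
61: h=8, probe 8,9 => slot 9
Table: [., 627, 169, 862, ., ., ., ., 732, 61, .]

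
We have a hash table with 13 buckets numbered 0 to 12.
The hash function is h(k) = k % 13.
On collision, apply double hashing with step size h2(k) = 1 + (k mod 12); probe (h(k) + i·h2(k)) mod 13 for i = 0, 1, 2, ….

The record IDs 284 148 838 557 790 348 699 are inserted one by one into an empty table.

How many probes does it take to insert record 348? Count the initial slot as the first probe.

3

Insert 284: h=11, slot 11 empty -> index 11.
Insert 148: h=5, slot 5 empty -> index 5.
Insert 838: h=6, slot 6 empty -> index 6.
Insert 557: h=11, h2=6, slot 11 occupied -> index 4.
Insert 790: h=10, slot 10 empty -> index 10.
Insert 348: h=10, h2=1, slots 10,11 occupied -> index 12.
Insert 699: h=10, h2=4, slot 10 occupied -> index 1.
Table: [∅, 699, ∅, ∅, 557, 148, 838, ∅, ∅, ∅, 790, 284, 348]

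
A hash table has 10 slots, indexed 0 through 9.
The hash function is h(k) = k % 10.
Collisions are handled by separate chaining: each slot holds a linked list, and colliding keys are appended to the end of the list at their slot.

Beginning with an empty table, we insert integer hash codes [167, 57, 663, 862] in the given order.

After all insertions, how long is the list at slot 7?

Insert 167: h=7, bucket 7 empty -> new chain.
Insert 57: h=7, bucket 7 nonempty -> append to chain.
Insert 663: h=3, bucket 3 empty -> new chain.
Insert 862: h=2, bucket 2 empty -> new chain.
Final buckets:
0: .
1: .
2: 862
3: 663
4: .
5: .
6: .
7: 167 -> 57
8: .
9: .

2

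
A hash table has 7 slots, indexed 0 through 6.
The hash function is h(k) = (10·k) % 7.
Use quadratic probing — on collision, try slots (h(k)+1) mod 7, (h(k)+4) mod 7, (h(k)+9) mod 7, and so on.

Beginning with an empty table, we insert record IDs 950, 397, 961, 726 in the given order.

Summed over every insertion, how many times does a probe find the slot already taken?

3

950: h=1 -> slot 1
397: h=1, probe 1,2 -> slot 2
961: h=6 -> slot 6
726: h=1, probe 1,2,5 -> slot 5
Table: [-, 950, 397, -, -, 726, 961]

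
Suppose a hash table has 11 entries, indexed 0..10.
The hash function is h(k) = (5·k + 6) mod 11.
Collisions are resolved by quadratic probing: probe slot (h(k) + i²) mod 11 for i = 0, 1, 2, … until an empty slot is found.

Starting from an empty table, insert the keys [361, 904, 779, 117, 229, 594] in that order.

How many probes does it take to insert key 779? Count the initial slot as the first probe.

Insert 361: h=7, slot 7 empty → index 7.
Insert 904: h=5, slot 5 empty → index 5.
Insert 779: h=7, slot 7 occupied → index 8.
Insert 117: h=8, slot 8 occupied → index 9.
Insert 229: h=7, slots 7,8 occupied → index 0.
Insert 594: h=6, slot 6 empty → index 6.
Table: [229, —, —, —, —, 904, 594, 361, 779, 117, —]

2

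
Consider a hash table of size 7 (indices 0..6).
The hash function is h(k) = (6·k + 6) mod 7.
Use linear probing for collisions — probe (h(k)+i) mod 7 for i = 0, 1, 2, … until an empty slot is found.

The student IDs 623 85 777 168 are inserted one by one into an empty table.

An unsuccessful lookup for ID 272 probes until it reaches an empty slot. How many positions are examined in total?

3

623 hashes to 6; slot 6 is free -> place at 6.
85 hashes to 5; slot 5 is free -> place at 5.
777 hashes to 6; 6 taken -> place at 0.
168 hashes to 6; 6,0 taken -> place at 1.
Table: [777, 168, -, -, -, 85, 623]
Lookup 272: h=0, probe 0,1,2 → slot 2 empty, not found.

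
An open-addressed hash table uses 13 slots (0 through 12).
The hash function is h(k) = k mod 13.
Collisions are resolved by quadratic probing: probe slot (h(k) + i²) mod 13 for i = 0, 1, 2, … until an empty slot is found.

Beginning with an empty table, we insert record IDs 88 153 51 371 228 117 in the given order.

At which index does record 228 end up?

8

88: h=10 → slot 10
153: h=10, probe 10,11 → slot 11
51: h=12 → slot 12
371: h=7 → slot 7
228: h=7, probe 7,8 → slot 8
117: h=0 → slot 0
Table: [117, -, -, -, -, -, -, 371, 228, -, 88, 153, 51]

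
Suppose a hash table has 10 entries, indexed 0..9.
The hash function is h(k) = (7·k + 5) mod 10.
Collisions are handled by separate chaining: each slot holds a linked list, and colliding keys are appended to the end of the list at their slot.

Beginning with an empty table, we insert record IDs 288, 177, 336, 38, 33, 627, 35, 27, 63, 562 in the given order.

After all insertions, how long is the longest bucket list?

Insert 288: h=1, bucket 1 empty -> new chain.
Insert 177: h=4, bucket 4 empty -> new chain.
Insert 336: h=7, bucket 7 empty -> new chain.
Insert 38: h=1, bucket 1 nonempty -> append to chain.
Insert 33: h=6, bucket 6 empty -> new chain.
Insert 627: h=4, bucket 4 nonempty -> append to chain.
Insert 35: h=0, bucket 0 empty -> new chain.
Insert 27: h=4, bucket 4 nonempty -> append to chain.
Insert 63: h=6, bucket 6 nonempty -> append to chain.
Insert 562: h=9, bucket 9 empty -> new chain.
Final buckets:
0: 35
1: 288 -> 38
2: ∅
3: ∅
4: 177 -> 627 -> 27
5: ∅
6: 33 -> 63
7: 336
8: ∅
9: 562

3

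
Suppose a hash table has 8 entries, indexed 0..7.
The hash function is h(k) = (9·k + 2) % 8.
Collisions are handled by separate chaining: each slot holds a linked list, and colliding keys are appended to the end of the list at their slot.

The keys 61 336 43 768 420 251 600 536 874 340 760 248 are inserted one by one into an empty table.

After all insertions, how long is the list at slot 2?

6

Insert 61: h=7, bucket 7 empty -> new chain.
Insert 336: h=2, bucket 2 empty -> new chain.
Insert 43: h=5, bucket 5 empty -> new chain.
Insert 768: h=2, bucket 2 nonempty -> append to chain.
Insert 420: h=6, bucket 6 empty -> new chain.
Insert 251: h=5, bucket 5 nonempty -> append to chain.
Insert 600: h=2, bucket 2 nonempty -> append to chain.
Insert 536: h=2, bucket 2 nonempty -> append to chain.
Insert 874: h=4, bucket 4 empty -> new chain.
Insert 340: h=6, bucket 6 nonempty -> append to chain.
Insert 760: h=2, bucket 2 nonempty -> append to chain.
Insert 248: h=2, bucket 2 nonempty -> append to chain.
Final buckets:
0: ∅
1: ∅
2: 336 -> 768 -> 600 -> 536 -> 760 -> 248
3: ∅
4: 874
5: 43 -> 251
6: 420 -> 340
7: 61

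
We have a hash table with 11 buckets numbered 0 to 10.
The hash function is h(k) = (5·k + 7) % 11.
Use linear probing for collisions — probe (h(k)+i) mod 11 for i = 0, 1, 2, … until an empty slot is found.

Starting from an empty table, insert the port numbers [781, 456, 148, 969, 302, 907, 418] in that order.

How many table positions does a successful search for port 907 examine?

5

Insert 781: h=7, slot 7 empty -> index 7.
Insert 456: h=10, slot 10 empty -> index 10.
Insert 148: h=10, slot 10 occupied -> index 0.
Insert 969: h=1, slot 1 empty -> index 1.
Insert 302: h=10, slots 10,0,1 occupied -> index 2.
Insert 907: h=10, slots 10,0,1,2 occupied -> index 3.
Insert 418: h=7, slot 7 occupied -> index 8.
Table: [148, 969, 302, 907, —, —, —, 781, 418, —, 456]
Lookup 907: h=10, probe 10,0,1,2,3 → found at 3.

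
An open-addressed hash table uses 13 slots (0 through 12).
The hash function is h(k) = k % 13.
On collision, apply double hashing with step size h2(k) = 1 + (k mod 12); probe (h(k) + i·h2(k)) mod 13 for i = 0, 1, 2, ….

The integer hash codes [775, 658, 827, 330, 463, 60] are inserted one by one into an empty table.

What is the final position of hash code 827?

7

Insert 775: h=8, slot 8 empty => index 8.
Insert 658: h=8, h2=11, slot 8 occupied => index 6.
Insert 827: h=8, h2=12, slot 8 occupied => index 7.
Insert 330: h=5, slot 5 empty => index 5.
Insert 463: h=8, h2=8, slot 8 occupied => index 3.
Insert 60: h=8, h2=1, slot 8 occupied => index 9.
Table: [—, —, —, 463, —, 330, 658, 827, 775, 60, —, —, —]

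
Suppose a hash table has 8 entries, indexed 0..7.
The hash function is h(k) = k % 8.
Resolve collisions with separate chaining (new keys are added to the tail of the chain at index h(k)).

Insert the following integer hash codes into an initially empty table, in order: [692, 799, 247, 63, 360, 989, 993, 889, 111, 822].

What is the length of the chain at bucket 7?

4

692 -> bucket 4
799 -> bucket 7
247 -> bucket 7 (collision)
63 -> bucket 7 (collision)
360 -> bucket 0
989 -> bucket 5
993 -> bucket 1
889 -> bucket 1 (collision)
111 -> bucket 7 (collision)
822 -> bucket 6
Final buckets:
0: 360
1: 993 -> 889
2: —
3: —
4: 692
5: 989
6: 822
7: 799 -> 247 -> 63 -> 111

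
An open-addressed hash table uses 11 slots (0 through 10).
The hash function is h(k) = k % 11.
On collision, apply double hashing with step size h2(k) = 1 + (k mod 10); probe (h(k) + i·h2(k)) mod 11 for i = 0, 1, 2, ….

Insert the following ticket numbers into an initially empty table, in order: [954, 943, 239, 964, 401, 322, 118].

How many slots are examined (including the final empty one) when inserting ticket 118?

954 hashes to 8; slot 8 is free → place at 8.
943 hashes to 8, h2=4; 8 taken → place at 1.
239 hashes to 8, h2=10; 8 taken → place at 7.
964 hashes to 7, h2=5; 7,1 taken → place at 6.
401 hashes to 5; slot 5 is free → place at 5.
322 hashes to 3; slot 3 is free → place at 3.
118 hashes to 8, h2=9; 8,6 taken → place at 4.
Table: [_, 943, _, 322, 118, 401, 964, 239, 954, _, _]

3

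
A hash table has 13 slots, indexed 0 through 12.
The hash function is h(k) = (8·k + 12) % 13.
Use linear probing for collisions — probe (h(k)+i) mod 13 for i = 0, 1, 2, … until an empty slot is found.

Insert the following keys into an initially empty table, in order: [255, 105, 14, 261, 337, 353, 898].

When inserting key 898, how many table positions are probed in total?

255 hashes to 11; slot 11 is free -> place at 11.
105 hashes to 7; slot 7 is free -> place at 7.
14 hashes to 7; 7 taken -> place at 8.
261 hashes to 7; 7,8 taken -> place at 9.
337 hashes to 4; slot 4 is free -> place at 4.
353 hashes to 2; slot 2 is free -> place at 2.
898 hashes to 7; 7,8,9 taken -> place at 10.
Table: [—, —, 353, —, 337, —, —, 105, 14, 261, 898, 255, —]

4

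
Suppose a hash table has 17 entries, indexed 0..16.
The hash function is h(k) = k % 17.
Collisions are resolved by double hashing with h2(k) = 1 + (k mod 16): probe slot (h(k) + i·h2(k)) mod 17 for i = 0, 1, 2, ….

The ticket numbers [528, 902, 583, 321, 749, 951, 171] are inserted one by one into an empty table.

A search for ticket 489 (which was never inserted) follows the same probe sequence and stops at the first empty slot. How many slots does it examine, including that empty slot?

Insert 528: h=1, slot 1 empty -> index 1.
Insert 902: h=1, h2=7, slot 1 occupied -> index 8.
Insert 583: h=5, slot 5 empty -> index 5.
Insert 321: h=15, slot 15 empty -> index 15.
Insert 749: h=1, h2=14, slots 1,15 occupied -> index 12.
Insert 951: h=16, slot 16 empty -> index 16.
Insert 171: h=1, h2=12, slot 1 occupied -> index 13.
Table: [-, 528, -, -, -, 583, -, -, 902, -, -, -, 749, 171, -, 321, 951]
Lookup 489: h=13, h2=10, probe 13,6 → slot 6 empty, not found.

2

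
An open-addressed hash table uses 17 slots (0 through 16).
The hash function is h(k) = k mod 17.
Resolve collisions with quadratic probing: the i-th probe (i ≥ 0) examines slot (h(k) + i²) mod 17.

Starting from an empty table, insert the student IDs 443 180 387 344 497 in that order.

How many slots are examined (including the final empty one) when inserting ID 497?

2

443: h=1 => slot 1
180: h=10 => slot 10
387: h=13 => slot 13
344: h=4 => slot 4
497: h=4, probe 4,5 => slot 5
Table: [-, 443, -, -, 344, 497, -, -, -, -, 180, -, -, 387, -, -, -]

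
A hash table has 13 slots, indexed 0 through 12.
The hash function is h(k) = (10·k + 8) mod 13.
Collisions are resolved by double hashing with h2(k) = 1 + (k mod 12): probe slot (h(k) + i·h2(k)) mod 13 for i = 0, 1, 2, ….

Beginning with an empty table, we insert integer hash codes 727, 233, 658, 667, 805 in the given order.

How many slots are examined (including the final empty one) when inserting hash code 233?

Insert 727: h=11, slot 11 empty → index 11.
Insert 233: h=11, h2=6, slot 11 occupied → index 4.
Insert 658: h=10, slot 10 empty → index 10.
Insert 667: h=9, slot 9 empty → index 9.
Insert 805: h=11, h2=2, slot 11 occupied → index 0.
Table: [805, —, —, —, 233, —, —, —, —, 667, 658, 727, —]

2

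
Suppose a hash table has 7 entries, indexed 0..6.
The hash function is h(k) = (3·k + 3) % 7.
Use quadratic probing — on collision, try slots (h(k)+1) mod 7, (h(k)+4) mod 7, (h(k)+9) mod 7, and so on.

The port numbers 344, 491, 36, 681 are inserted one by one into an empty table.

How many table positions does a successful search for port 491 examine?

344: h=6 -> slot 6
491: h=6, probe 6,0 -> slot 0
36: h=6, probe 6,0,3 -> slot 3
681: h=2 -> slot 2
Table: [491, -, 681, 36, -, -, 344]
Lookup 491: h=6, probe 6,0 → found at 0.

2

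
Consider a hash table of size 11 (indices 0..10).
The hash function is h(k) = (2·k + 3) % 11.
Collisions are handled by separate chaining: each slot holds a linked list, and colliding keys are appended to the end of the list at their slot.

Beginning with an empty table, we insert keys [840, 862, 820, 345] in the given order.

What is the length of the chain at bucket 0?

3

Insert 840: h=0, bucket 0 empty → new chain.
Insert 862: h=0, bucket 0 nonempty → append to chain.
Insert 820: h=4, bucket 4 empty → new chain.
Insert 345: h=0, bucket 0 nonempty → append to chain.
Final buckets:
0: 840 -> 862 -> 345
1: -
2: -
3: -
4: 820
5: -
6: -
7: -
8: -
9: -
10: -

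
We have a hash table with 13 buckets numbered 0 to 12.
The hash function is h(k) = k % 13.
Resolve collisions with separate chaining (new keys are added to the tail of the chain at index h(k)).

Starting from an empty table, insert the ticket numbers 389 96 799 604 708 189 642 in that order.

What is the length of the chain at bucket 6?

3

389 → bucket 12
96 → bucket 5
799 → bucket 6
604 → bucket 6 (collision)
708 → bucket 6 (collision)
189 → bucket 7
642 → bucket 5 (collision)
Final buckets:
0: .
1: .
2: .
3: .
4: .
5: 96 -> 642
6: 799 -> 604 -> 708
7: 189
8: .
9: .
10: .
11: .
12: 389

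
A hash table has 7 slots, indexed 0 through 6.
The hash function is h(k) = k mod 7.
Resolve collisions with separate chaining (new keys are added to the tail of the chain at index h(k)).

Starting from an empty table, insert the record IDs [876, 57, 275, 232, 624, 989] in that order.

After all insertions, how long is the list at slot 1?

4

Insert 876: h=1, bucket 1 empty -> new chain.
Insert 57: h=1, bucket 1 nonempty -> append to chain.
Insert 275: h=2, bucket 2 empty -> new chain.
Insert 232: h=1, bucket 1 nonempty -> append to chain.
Insert 624: h=1, bucket 1 nonempty -> append to chain.
Insert 989: h=2, bucket 2 nonempty -> append to chain.
Final buckets:
0: _
1: 876 -> 57 -> 232 -> 624
2: 275 -> 989
3: _
4: _
5: _
6: _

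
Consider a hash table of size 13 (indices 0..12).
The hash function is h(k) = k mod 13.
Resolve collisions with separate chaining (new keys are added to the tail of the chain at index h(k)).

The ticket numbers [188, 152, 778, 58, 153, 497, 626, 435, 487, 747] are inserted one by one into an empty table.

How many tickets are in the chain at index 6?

5

188 → bucket 6
152 → bucket 9
778 → bucket 11
58 → bucket 6 (collision)
153 → bucket 10
497 → bucket 3
626 → bucket 2
435 → bucket 6 (collision)
487 → bucket 6 (collision)
747 → bucket 6 (collision)
Final buckets:
0: ∅
1: ∅
2: 626
3: 497
4: ∅
5: ∅
6: 188 -> 58 -> 435 -> 487 -> 747
7: ∅
8: ∅
9: 152
10: 153
11: 778
12: ∅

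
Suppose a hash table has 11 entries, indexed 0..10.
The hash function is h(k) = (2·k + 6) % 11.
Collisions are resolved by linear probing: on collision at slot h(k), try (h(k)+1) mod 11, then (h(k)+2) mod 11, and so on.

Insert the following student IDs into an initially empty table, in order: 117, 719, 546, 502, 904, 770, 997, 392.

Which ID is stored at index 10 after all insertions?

117 hashes to 9; slot 9 is free -> place at 9.
719 hashes to 3; slot 3 is free -> place at 3.
546 hashes to 9; 9 taken -> place at 10.
502 hashes to 9; 9,10 taken -> place at 0.
904 hashes to 10; 10,0 taken -> place at 1.
770 hashes to 6; slot 6 is free -> place at 6.
997 hashes to 9; 9,10,0,1 taken -> place at 2.
392 hashes to 9; 9,10,0,1,2,3 taken -> place at 4.
Table: [502, 904, 997, 719, 392, ∅, 770, ∅, ∅, 117, 546]

546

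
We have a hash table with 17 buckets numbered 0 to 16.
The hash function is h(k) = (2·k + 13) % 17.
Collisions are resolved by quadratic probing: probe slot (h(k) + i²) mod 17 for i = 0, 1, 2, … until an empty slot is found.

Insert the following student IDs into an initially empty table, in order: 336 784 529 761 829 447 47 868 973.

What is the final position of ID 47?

14

Insert 336: h=5, slot 5 empty -> index 5.
Insert 784: h=0, slot 0 empty -> index 0.
Insert 529: h=0, slot 0 occupied -> index 1.
Insert 761: h=5, slot 5 occupied -> index 6.
Insert 829: h=5, slots 5,6 occupied -> index 9.
Insert 447: h=6, slot 6 occupied -> index 7.
Insert 47: h=5, slots 5,6,9 occupied -> index 14.
Insert 868: h=15, slot 15 empty -> index 15.
Insert 973: h=4, slot 4 empty -> index 4.
Table: [784, 529, —, —, 973, 336, 761, 447, —, 829, —, —, —, —, 47, 868, —]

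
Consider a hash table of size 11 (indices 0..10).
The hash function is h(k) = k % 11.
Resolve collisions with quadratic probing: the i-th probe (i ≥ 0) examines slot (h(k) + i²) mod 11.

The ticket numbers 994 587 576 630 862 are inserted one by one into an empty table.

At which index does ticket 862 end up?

994 hashes to 4; slot 4 is free → place at 4.
587 hashes to 4; 4 taken → place at 5.
576 hashes to 4; 4,5 taken → place at 8.
630 hashes to 3; slot 3 is free → place at 3.
862 hashes to 4; 4,5,8 taken → place at 2.
Table: [-, -, 862, 630, 994, 587, -, -, 576, -, -]

2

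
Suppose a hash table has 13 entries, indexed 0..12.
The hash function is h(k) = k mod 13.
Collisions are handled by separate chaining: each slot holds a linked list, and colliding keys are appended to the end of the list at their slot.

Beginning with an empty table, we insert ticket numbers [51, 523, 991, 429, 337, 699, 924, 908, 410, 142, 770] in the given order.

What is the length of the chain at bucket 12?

3

Insert 51: h=12, bucket 12 empty → new chain.
Insert 523: h=3, bucket 3 empty → new chain.
Insert 991: h=3, bucket 3 nonempty → append to chain.
Insert 429: h=0, bucket 0 empty → new chain.
Insert 337: h=12, bucket 12 nonempty → append to chain.
Insert 699: h=10, bucket 10 empty → new chain.
Insert 924: h=1, bucket 1 empty → new chain.
Insert 908: h=11, bucket 11 empty → new chain.
Insert 410: h=7, bucket 7 empty → new chain.
Insert 142: h=12, bucket 12 nonempty → append to chain.
Insert 770: h=3, bucket 3 nonempty → append to chain.
Final buckets:
0: 429
1: 924
2: -
3: 523 -> 991 -> 770
4: -
5: -
6: -
7: 410
8: -
9: -
10: 699
11: 908
12: 51 -> 337 -> 142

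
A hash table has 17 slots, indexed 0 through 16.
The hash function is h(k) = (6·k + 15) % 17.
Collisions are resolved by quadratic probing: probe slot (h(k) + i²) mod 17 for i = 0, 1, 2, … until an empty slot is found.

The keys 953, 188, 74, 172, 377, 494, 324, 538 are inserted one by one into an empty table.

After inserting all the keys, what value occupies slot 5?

953 hashes to 4; slot 4 is free -> place at 4.
188 hashes to 4; 4 taken -> place at 5.
74 hashes to 0; slot 0 is free -> place at 0.
172 hashes to 10; slot 10 is free -> place at 10.
377 hashes to 16; slot 16 is free -> place at 16.
494 hashes to 4; 4,5 taken -> place at 8.
324 hashes to 4; 4,5,8 taken -> place at 13.
538 hashes to 13; 13 taken -> place at 14.
Table: [74, —, —, —, 953, 188, —, —, 494, —, 172, —, —, 324, 538, —, 377]

188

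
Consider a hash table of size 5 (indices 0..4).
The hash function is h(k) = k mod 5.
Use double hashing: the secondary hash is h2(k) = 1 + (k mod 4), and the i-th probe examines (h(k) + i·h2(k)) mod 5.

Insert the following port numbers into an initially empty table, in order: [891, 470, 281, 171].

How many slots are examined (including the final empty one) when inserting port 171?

3

891 hashes to 1; slot 1 is free → place at 1.
470 hashes to 0; slot 0 is free → place at 0.
281 hashes to 1, h2=2; 1 taken → place at 3.
171 hashes to 1, h2=4; 1,0 taken → place at 4.
Table: [470, 891, ∅, 281, 171]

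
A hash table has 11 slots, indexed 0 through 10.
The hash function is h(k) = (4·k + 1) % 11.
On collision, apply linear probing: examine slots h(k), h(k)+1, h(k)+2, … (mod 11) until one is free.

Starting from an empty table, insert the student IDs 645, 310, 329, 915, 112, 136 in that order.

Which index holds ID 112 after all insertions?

Insert 645: h=7, slot 7 empty -> index 7.
Insert 310: h=9, slot 9 empty -> index 9.
Insert 329: h=8, slot 8 empty -> index 8.
Insert 915: h=9, slot 9 occupied -> index 10.
Insert 112: h=9, slots 9,10 occupied -> index 0.
Insert 136: h=6, slot 6 empty -> index 6.
Table: [112, _, _, _, _, _, 136, 645, 329, 310, 915]

0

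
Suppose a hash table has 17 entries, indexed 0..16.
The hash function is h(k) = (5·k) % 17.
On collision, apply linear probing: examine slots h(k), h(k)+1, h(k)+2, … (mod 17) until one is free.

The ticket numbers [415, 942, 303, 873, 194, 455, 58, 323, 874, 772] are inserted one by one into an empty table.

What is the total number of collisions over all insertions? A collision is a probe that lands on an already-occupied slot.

20

415: h=1 → slot 1
942: h=1, probe 1,2 → slot 2
303: h=2, probe 2,3 → slot 3
873: h=13 → slot 13
194: h=1, probe 1,2,3,4 → slot 4
455: h=14 → slot 14
58: h=1, probe 1,2,3,4,5 → slot 5
323: h=0 → slot 0
874: h=1, probe 1,2,3,4,5,6 → slot 6
772: h=1, probe 1,2,3,4,5,6,7 → slot 7
Table: [323, 415, 942, 303, 194, 58, 874, 772, ., ., ., ., ., 873, 455, ., .]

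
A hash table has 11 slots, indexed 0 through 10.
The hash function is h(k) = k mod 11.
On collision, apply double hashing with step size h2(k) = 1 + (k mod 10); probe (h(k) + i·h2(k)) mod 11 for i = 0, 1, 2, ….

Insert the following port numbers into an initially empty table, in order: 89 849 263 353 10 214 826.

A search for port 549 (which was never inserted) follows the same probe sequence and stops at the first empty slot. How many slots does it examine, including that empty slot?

2

Insert 89: h=1, slot 1 empty => index 1.
Insert 849: h=2, slot 2 empty => index 2.
Insert 263: h=10, slot 10 empty => index 10.
Insert 353: h=1, h2=4, slot 1 occupied => index 5.
Insert 10: h=10, h2=1, slot 10 occupied => index 0.
Insert 214: h=5, h2=5, slots 5,10 occupied => index 4.
Insert 826: h=1, h2=7, slot 1 occupied => index 8.
Table: [10, 89, 849, —, 214, 353, —, —, 826, —, 263]
Lookup 549: h=10, h2=10, probe 10,9 → slot 9 empty, not found.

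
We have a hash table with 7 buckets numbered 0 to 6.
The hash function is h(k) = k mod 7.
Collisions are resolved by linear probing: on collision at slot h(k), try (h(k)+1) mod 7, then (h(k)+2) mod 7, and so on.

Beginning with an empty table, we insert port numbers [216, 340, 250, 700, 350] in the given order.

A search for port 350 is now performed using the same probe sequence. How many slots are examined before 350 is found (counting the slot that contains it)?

216 hashes to 6; slot 6 is free -> place at 6.
340 hashes to 4; slot 4 is free -> place at 4.
250 hashes to 5; slot 5 is free -> place at 5.
700 hashes to 0; slot 0 is free -> place at 0.
350 hashes to 0; 0 taken -> place at 1.
Table: [700, 350, -, -, 340, 250, 216]
Lookup 350: h=0, probe 0,1 → found at 1.

2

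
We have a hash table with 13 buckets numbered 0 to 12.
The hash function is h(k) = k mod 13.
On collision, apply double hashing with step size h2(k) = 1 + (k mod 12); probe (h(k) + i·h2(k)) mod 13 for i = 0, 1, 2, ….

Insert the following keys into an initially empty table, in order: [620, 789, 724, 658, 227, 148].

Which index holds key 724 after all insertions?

Insert 620: h=9, slot 9 empty => index 9.
Insert 789: h=9, h2=10, slot 9 occupied => index 6.
Insert 724: h=9, h2=5, slot 9 occupied => index 1.
Insert 658: h=8, slot 8 empty => index 8.
Insert 227: h=6, h2=12, slot 6 occupied => index 5.
Insert 148: h=5, h2=5, slot 5 occupied => index 10.
Table: [_, 724, _, _, _, 227, 789, _, 658, 620, 148, _, _]

1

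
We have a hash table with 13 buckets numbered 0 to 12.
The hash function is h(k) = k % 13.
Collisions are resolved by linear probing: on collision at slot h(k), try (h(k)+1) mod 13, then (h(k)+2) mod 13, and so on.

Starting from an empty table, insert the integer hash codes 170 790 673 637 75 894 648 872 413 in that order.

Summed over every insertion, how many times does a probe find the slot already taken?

170 hashes to 1; slot 1 is free => place at 1.
790 hashes to 10; slot 10 is free => place at 10.
673 hashes to 10; 10 taken => place at 11.
637 hashes to 0; slot 0 is free => place at 0.
75 hashes to 10; 10,11 taken => place at 12.
894 hashes to 10; 10,11,12,0,1 taken => place at 2.
648 hashes to 11; 11,12,0,1,2 taken => place at 3.
872 hashes to 1; 1,2,3 taken => place at 4.
413 hashes to 10; 10,11,12,0,1,2,3,4 taken => place at 5.
Table: [637, 170, 894, 648, 872, 413, ., ., ., ., 790, 673, 75]

24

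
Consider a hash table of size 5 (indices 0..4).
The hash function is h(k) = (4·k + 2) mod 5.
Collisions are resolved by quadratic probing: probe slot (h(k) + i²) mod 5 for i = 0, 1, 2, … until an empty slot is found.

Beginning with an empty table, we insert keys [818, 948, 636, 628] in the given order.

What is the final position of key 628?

3

818: h=4 -> slot 4
948: h=4, probe 4,0 -> slot 0
636: h=1 -> slot 1
628: h=4, probe 4,0,3 -> slot 3
Table: [948, 636, ∅, 628, 818]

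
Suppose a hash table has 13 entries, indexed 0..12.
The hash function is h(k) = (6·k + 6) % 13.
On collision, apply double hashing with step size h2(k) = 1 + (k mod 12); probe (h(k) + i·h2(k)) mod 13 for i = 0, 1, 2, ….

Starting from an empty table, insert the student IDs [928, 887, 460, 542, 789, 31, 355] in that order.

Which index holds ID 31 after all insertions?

0

928 hashes to 10; slot 10 is free → place at 10.
887 hashes to 11; slot 11 is free → place at 11.
460 hashes to 10, h2=5; 10 taken → place at 2.
542 hashes to 8; slot 8 is free → place at 8.
789 hashes to 8, h2=10; 8 taken → place at 5.
31 hashes to 10, h2=8; 10,5 taken → place at 0.
355 hashes to 4; slot 4 is free → place at 4.
Table: [31, ∅, 460, ∅, 355, 789, ∅, ∅, 542, ∅, 928, 887, ∅]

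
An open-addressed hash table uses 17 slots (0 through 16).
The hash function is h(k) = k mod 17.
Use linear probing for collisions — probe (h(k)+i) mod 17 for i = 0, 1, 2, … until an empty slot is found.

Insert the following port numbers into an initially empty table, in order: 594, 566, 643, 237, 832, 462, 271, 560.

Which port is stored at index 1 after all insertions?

832

594: h=16 -> slot 16
566: h=5 -> slot 5
643: h=14 -> slot 14
237: h=16, probe 16,0 -> slot 0
832: h=16, probe 16,0,1 -> slot 1
462: h=3 -> slot 3
271: h=16, probe 16,0,1,2 -> slot 2
560: h=16, probe 16,0,1,2,3,4 -> slot 4
Table: [237, 832, 271, 462, 560, 566, ., ., ., ., ., ., ., ., 643, ., 594]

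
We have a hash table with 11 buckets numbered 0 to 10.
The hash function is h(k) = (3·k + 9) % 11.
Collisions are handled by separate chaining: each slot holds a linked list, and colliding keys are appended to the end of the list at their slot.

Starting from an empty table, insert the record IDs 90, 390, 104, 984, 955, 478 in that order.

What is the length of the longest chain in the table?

4

90 -> bucket 4
390 -> bucket 2
104 -> bucket 2 (collision)
984 -> bucket 2 (collision)
955 -> bucket 3
478 -> bucket 2 (collision)
Final buckets:
0: —
1: —
2: 390 -> 104 -> 984 -> 478
3: 955
4: 90
5: —
6: —
7: —
8: —
9: —
10: —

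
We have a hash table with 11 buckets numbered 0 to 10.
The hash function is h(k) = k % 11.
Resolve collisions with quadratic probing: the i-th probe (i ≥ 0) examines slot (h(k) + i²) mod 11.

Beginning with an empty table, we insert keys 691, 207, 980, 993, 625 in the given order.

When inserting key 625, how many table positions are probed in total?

Insert 691: h=9, slot 9 empty => index 9.
Insert 207: h=9, slot 9 occupied => index 10.
Insert 980: h=1, slot 1 empty => index 1.
Insert 993: h=3, slot 3 empty => index 3.
Insert 625: h=9, slots 9,10 occupied => index 2.
Table: [., 980, 625, 993, ., ., ., ., ., 691, 207]

3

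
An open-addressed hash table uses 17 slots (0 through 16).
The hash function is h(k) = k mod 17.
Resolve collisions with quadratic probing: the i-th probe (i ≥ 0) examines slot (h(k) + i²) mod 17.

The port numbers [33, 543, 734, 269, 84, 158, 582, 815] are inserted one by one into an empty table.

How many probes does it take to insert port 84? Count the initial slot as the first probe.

33: h=16 → slot 16
543: h=16, probe 16,0 → slot 0
734: h=3 → slot 3
269: h=14 → slot 14
84: h=16, probe 16,0,3,8 → slot 8
158: h=5 → slot 5
582: h=4 → slot 4
815: h=16, probe 16,0,3,8,15 → slot 15
Table: [543, —, —, 734, 582, 158, —, —, 84, —, —, —, —, —, 269, 815, 33]

4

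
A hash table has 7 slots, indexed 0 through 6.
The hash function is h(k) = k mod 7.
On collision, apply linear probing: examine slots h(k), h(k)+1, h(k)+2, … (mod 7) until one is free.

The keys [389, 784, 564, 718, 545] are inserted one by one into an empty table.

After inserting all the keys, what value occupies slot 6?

718

Insert 389: h=4, slot 4 empty => index 4.
Insert 784: h=0, slot 0 empty => index 0.
Insert 564: h=4, slot 4 occupied => index 5.
Insert 718: h=4, slots 4,5 occupied => index 6.
Insert 545: h=6, slots 6,0 occupied => index 1.
Table: [784, 545, _, _, 389, 564, 718]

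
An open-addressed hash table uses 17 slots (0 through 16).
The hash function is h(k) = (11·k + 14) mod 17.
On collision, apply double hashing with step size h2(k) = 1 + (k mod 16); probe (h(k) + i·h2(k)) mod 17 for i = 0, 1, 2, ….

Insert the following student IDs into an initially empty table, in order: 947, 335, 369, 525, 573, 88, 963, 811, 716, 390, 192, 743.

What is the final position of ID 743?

Insert 947: h=10, slot 10 empty -> index 10.
Insert 335: h=10, h2=16, slot 10 occupied -> index 9.
Insert 369: h=10, h2=2, slot 10 occupied -> index 12.
Insert 525: h=9, h2=14, slot 9 occupied -> index 6.
Insert 573: h=10, h2=14, slot 10 occupied -> index 7.
Insert 88: h=13, slot 13 empty -> index 13.
Insert 963: h=16, slot 16 empty -> index 16.
Insert 811: h=10, h2=12, slot 10 occupied -> index 5.
Insert 716: h=2, slot 2 empty -> index 2.
Insert 390: h=3, slot 3 empty -> index 3.
Insert 192: h=1, slot 1 empty -> index 1.
Insert 743: h=10, h2=8, slots 10,1,9 occupied -> index 0.
Table: [743, 192, 716, 390, _, 811, 525, 573, _, 335, 947, _, 369, 88, _, _, 963]

0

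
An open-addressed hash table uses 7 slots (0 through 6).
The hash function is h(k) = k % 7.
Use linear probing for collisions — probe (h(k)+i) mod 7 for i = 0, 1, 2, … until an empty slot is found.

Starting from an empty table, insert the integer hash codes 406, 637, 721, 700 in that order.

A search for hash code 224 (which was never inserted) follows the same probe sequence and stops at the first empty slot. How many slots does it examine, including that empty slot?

5

406 hashes to 0; slot 0 is free → place at 0.
637 hashes to 0; 0 taken → place at 1.
721 hashes to 0; 0,1 taken → place at 2.
700 hashes to 0; 0,1,2 taken → place at 3.
Table: [406, 637, 721, 700, -, -, -]
Lookup 224: h=0, probe 0,1,2,3,4 → slot 4 empty, not found.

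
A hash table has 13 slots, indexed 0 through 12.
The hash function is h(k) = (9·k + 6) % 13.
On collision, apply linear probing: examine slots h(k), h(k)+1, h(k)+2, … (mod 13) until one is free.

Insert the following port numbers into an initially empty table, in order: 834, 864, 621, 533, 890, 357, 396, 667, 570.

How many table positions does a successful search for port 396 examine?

834 hashes to 11; slot 11 is free -> place at 11.
864 hashes to 8; slot 8 is free -> place at 8.
621 hashes to 5; slot 5 is free -> place at 5.
533 hashes to 6; slot 6 is free -> place at 6.
890 hashes to 8; 8 taken -> place at 9.
357 hashes to 8; 8,9 taken -> place at 10.
396 hashes to 8; 8,9,10,11 taken -> place at 12.
667 hashes to 3; slot 3 is free -> place at 3.
570 hashes to 1; slot 1 is free -> place at 1.
Table: [—, 570, —, 667, —, 621, 533, —, 864, 890, 357, 834, 396]
Lookup 396: h=8, probe 8,9,10,11,12 → found at 12.

5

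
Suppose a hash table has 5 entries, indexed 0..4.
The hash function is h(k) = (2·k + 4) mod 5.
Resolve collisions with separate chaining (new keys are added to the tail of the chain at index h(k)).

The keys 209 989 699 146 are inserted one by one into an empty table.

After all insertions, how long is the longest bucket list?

3

209 -> bucket 2
989 -> bucket 2 (collision)
699 -> bucket 2 (collision)
146 -> bucket 1
Final buckets:
0: _
1: 146
2: 209 -> 989 -> 699
3: _
4: _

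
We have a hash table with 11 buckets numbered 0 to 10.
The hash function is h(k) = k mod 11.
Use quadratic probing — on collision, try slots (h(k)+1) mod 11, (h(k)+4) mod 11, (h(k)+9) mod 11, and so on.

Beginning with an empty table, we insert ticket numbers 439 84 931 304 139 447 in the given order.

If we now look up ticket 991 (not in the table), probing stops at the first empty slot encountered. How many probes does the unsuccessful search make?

2

Insert 439: h=10, slot 10 empty -> index 10.
Insert 84: h=7, slot 7 empty -> index 7.
Insert 931: h=7, slot 7 occupied -> index 8.
Insert 304: h=7, slots 7,8 occupied -> index 0.
Insert 139: h=7, slots 7,8,0 occupied -> index 5.
Insert 447: h=7, slots 7,8,0,5 occupied -> index 1.
Table: [304, 447, ., ., ., 139, ., 84, 931, ., 439]
Lookup 991: h=1, probe 1,2 → slot 2 empty, not found.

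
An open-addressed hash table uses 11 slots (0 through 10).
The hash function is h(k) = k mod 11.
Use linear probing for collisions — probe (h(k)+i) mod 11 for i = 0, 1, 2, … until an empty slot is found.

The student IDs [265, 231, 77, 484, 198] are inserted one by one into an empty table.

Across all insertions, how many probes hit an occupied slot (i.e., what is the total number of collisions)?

265: h=1 → slot 1
231: h=0 → slot 0
77: h=0, probe 0,1,2 → slot 2
484: h=0, probe 0,1,2,3 → slot 3
198: h=0, probe 0,1,2,3,4 → slot 4
Table: [231, 265, 77, 484, 198, -, -, -, -, -, -]

9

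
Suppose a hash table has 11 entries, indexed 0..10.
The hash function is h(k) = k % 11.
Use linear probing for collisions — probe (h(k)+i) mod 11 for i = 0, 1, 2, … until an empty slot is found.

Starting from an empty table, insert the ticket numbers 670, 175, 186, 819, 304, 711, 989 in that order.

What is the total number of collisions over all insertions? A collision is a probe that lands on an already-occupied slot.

7

Insert 670: h=10, slot 10 empty → index 10.
Insert 175: h=10, slot 10 occupied → index 0.
Insert 186: h=10, slots 10,0 occupied → index 1.
Insert 819: h=5, slot 5 empty → index 5.
Insert 304: h=7, slot 7 empty → index 7.
Insert 711: h=7, slot 7 occupied → index 8.
Insert 989: h=10, slots 10,0,1 occupied → index 2.
Table: [175, 186, 989, ∅, ∅, 819, ∅, 304, 711, ∅, 670]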